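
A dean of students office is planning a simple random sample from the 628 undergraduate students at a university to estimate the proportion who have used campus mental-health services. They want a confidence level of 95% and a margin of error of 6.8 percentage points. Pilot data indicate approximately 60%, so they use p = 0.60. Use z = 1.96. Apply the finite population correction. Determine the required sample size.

Unadjusted: n₀ = 1.96² × 0.60 × 0.40 / 0.068² ≈ 199.39, so n₀ = 200.
Finite population correction with N = 628: n = n₀ / (1 + (n₀−1)/N) = 200 / (1 + 199/628) = 200 / 1.3169 ≈ 151.87.
Rounding up, n = 152.

152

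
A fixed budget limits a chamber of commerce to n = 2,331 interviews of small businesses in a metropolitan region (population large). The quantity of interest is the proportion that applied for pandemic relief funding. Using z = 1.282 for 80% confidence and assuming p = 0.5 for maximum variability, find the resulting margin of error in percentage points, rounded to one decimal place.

1.3

SE(p̂) = √[p(1−p)/n] = √[0.2500/2331] = 0.01036.
E = z × SE = 1.282 × 0.01036 = 0.01328, or 1.3 percentage points.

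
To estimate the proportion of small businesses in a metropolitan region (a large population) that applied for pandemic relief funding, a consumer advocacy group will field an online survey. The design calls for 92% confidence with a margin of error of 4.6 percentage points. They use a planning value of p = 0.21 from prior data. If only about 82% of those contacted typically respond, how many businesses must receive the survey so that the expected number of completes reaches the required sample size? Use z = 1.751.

Completed interviews needed: n₀ = 1.751² × 0.1659 / 0.046² ≈ 240.38 → 241.
At an 82% response rate, contacts needed = 241 / 0.82 ≈ 293.90 → 294.

294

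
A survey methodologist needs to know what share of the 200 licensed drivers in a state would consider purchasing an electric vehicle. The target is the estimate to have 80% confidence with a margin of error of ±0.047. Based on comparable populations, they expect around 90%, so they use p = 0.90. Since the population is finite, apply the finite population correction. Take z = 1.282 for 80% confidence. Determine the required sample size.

51

Unadjusted: n₀ = 1.282² × 0.90 × 0.10 / 0.047² ≈ 66.96, so n₀ = 67.
Finite population correction with N = 200: n = n₀ / (1 + (n₀−1)/N) = 67 / (1 + 66/200) = 67 / 1.3300 ≈ 50.38.
Rounding up, n = 51.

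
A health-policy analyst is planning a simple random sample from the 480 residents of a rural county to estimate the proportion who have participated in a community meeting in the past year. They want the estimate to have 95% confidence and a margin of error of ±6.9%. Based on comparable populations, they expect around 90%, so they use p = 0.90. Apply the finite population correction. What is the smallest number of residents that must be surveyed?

64

For 95% confidence, z = 1.96.
Unadjusted: n₀ = 1.96² × 0.90 × 0.10 / 0.069² ≈ 72.62, so n₀ = 73.
Finite population correction with N = 480: n = n₀ / (1 + (n₀−1)/N) = 73 / (1 + 72/480) = 73 / 1.1500 ≈ 63.48.
Rounding up, n = 64.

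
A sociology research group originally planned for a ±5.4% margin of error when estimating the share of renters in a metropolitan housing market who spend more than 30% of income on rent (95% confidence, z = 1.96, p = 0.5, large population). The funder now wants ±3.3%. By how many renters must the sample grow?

552

At ±5.4%: n = 1.96² × 0.2500 / 0.054² ≈ 329.36 → 330.
At ±3.3%: n = 1.96² × 0.2500 / 0.033² ≈ 881.91 → 882.
Additional respondents: 882 − 330 = 552.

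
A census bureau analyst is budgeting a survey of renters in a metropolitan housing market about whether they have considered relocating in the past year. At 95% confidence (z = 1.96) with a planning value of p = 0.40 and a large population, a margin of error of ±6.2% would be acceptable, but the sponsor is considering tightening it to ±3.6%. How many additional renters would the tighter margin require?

472

At ±6.2%: n = 1.96² × 0.2400 / 0.062² ≈ 239.85 → 240.
At ±3.6%: n = 1.96² × 0.2400 / 0.036² ≈ 711.41 → 712.
Additional respondents: 712 − 240 = 472.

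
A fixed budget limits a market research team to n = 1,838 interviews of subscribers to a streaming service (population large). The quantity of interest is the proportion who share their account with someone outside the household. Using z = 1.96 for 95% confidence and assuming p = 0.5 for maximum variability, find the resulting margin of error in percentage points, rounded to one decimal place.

2.3

SE(p̂) = √[p(1−p)/n] = √[0.2500/1838] = 0.01166.
E = z × SE = 1.96 × 0.01166 = 0.02286, or 2.3 percentage points.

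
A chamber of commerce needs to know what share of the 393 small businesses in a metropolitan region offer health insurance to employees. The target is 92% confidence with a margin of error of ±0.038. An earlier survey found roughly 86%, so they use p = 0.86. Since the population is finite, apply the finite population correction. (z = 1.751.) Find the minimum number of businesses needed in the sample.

156

Unadjusted: n₀ = 1.751² × 0.86 × 0.14 / 0.038² ≈ 255.64, so n₀ = 256.
Finite population correction with N = 393: n = n₀ / (1 + (n₀−1)/N) = 256 / (1 + 255/393) = 256 / 1.6489 ≈ 155.26.
Rounding up, n = 156.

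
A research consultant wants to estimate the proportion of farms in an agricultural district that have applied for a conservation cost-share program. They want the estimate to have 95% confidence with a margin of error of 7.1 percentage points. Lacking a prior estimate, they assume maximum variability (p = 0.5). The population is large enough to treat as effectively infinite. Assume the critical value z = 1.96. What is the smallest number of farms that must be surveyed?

With p = 0.5, p(1−p) = 0.25.
n = z²·p(1−p)/E² = 1.96² × 0.2500 / 0.071² = 3.8416 × 0.2500 / 0.005041 ≈ 190.52.
Rounding up gives n = 191.

191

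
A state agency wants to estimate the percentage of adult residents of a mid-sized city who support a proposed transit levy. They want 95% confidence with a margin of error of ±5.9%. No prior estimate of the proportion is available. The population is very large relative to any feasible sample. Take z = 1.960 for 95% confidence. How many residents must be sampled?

With no prior estimate, use p = 0.5, giving p(1−p) = 0.25.
n = z²·p(1−p)/E² = 1.960² × 0.2500 / 0.059² = 3.8416 × 0.2500 / 0.003481 ≈ 275.90.
Rounding up gives n = 276.

276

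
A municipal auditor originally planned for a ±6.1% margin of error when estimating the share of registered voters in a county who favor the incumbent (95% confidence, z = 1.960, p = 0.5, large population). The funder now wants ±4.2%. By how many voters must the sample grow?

286

At ±6.1%: n = 1.960² × 0.2500 / 0.061² ≈ 258.10 → 259.
At ±4.2%: n = 1.960² × 0.2500 / 0.042² ≈ 544.44 → 545.
Additional respondents: 545 − 259 = 286.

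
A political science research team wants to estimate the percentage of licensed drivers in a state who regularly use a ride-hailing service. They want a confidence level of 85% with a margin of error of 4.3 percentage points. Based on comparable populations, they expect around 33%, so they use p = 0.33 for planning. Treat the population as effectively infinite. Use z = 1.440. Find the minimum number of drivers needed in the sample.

248

With p = 0.33, p(1−p) = 0.2211.
n = z²·p(1−p)/E² = 1.440² × 0.2211 / 0.043² = 2.0736 × 0.2211 / 0.001849 ≈ 247.96.
Rounding up gives n = 248.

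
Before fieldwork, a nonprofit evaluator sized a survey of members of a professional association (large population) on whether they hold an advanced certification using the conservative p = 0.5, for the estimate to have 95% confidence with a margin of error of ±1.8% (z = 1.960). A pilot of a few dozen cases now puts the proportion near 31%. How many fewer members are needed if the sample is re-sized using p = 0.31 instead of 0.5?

Conservative (p = 0.5): n = 1.960² × 0.25 / 0.018² ≈ 2964.20 → 2965.
Using p = 0.31: p(1−p) = 0.2139, so n = 1.960² × 0.2139 / 0.018² ≈ 2536.17 → 2537.
Reduction: 2965 − 2537 = 428.

428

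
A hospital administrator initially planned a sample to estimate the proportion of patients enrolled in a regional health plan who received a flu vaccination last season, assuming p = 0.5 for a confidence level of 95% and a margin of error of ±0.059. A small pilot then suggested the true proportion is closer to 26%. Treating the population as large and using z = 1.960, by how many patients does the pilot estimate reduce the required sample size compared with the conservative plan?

Conservative (p = 0.5): n = 1.960² × 0.25 / 0.059² ≈ 275.90 → 276.
Using p = 0.26: p(1−p) = 0.1924, so n = 1.960² × 0.1924 / 0.059² ≈ 212.33 → 213.
Reduction: 276 − 213 = 63.

63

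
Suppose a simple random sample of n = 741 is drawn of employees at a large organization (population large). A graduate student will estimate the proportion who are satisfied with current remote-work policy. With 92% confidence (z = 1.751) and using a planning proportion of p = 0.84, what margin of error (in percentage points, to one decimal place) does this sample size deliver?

SE(p̂) = √[p(1−p)/n] = √[0.1344/741] = 0.01347.
E = z × SE = 1.751 × 0.01347 = 0.02358, or 2.4 percentage points.

2.4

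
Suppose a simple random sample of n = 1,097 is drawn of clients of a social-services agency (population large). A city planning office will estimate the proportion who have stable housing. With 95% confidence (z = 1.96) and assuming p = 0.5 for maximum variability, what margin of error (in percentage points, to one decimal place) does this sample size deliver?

3.0

SE(p̂) = √[p(1−p)/n] = √[0.2500/1097] = 0.01510.
E = z × SE = 1.96 × 0.01510 = 0.02959, or 3.0 percentage points.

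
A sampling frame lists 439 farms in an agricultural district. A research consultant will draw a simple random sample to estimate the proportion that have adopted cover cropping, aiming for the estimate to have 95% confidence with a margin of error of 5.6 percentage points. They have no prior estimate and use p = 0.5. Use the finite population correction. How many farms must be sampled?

181

For 95% confidence, z = 1.96.
Unadjusted: n₀ = 1.96² × 0.50 × 0.50 / 0.056² ≈ 306.25, so n₀ = 307.
Finite population correction with N = 439: n = n₀ / (1 + (n₀−1)/N) = 307 / (1 + 306/439) = 307 / 1.6970 ≈ 180.90.
Rounding up, n = 181.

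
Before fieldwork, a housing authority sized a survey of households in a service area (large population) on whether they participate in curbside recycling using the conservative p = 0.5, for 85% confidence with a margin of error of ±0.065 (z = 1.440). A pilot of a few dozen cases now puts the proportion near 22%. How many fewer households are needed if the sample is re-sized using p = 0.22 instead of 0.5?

38

Conservative (p = 0.5): n = 1.440² × 0.25 / 0.065² ≈ 122.70 → 123.
Using p = 0.22: p(1−p) = 0.1716, so n = 1.440² × 0.1716 / 0.065² ≈ 84.22 → 85.
Reduction: 123 − 85 = 38.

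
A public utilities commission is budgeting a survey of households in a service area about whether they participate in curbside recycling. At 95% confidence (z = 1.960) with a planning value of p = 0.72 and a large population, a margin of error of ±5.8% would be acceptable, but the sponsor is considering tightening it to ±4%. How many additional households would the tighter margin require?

254

At ±5.8%: n = 1.960² × 0.2016 / 0.058² ≈ 230.22 → 231.
At ±4%: n = 1.960² × 0.2016 / 0.040² ≈ 484.04 → 485.
Additional respondents: 485 − 231 = 254.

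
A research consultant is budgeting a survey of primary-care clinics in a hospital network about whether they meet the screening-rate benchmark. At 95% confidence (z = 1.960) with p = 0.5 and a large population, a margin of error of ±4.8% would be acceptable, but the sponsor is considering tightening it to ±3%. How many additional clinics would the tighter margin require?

651

At ±4.8%: n = 1.960² × 0.2500 / 0.048² ≈ 416.84 → 417.
At ±3%: n = 1.960² × 0.2500 / 0.030² ≈ 1067.11 → 1068.
Additional respondents: 1068 − 417 = 651.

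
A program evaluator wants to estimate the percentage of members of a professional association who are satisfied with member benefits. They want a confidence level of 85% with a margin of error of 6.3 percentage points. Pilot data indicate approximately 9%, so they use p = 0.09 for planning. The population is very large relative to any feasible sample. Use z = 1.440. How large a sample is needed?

With p = 0.09, p(1−p) = 0.0819.
n = z²·p(1−p)/E² = 1.440² × 0.0819 / 0.063² = 2.0736 × 0.0819 / 0.003969 ≈ 42.79.
Rounding up gives n = 43.

43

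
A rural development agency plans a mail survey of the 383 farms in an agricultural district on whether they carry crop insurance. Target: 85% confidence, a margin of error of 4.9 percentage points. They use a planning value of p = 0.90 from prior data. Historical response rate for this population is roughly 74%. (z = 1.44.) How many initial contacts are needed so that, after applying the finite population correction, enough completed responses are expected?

Completed interviews needed (unadjusted): n₀ = 1.44² × 0.0900 / 0.049² ≈ 77.73 → 78.
FPC for N = 383: n = 78 / (1 + 77/383) = 78 / 1.2010 ≈ 64.94 → 65.
At a 74% response rate, contacts needed = 65 / 0.74 ≈ 87.84 → 88.

88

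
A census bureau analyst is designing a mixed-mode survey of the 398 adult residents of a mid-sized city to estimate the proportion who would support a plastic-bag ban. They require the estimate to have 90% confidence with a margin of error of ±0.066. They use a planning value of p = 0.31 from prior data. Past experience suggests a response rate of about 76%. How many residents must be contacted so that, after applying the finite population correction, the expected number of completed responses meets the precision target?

132

For 90% confidence, z = 1.645.
Completed interviews needed (unadjusted): n₀ = 1.645² × 0.2139 / 0.066² ≈ 132.88 → 133.
FPC for N = 398: n = 133 / (1 + 132/398) = 133 / 1.3317 ≈ 99.88 → 100.
At a 76% response rate, contacts needed = 100 / 0.76 ≈ 131.58 → 132.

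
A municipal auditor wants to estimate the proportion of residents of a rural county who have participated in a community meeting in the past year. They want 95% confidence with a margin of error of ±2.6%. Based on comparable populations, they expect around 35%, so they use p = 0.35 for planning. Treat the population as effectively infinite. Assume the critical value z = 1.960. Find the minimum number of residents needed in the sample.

1293

With p = 0.35, p(1−p) = 0.2275.
n = z²·p(1−p)/E² = 1.960² × 0.2275 / 0.026² = 3.8416 × 0.2275 / 0.000676 ≈ 1292.85.
Rounding up gives n = 1293.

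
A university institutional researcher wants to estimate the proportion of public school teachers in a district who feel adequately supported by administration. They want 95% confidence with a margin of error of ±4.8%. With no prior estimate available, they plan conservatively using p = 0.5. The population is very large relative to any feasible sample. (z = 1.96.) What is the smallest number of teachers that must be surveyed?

417

With p = 0.5, p(1−p) = 0.25.
n = z²·p(1−p)/E² = 1.96² × 0.2500 / 0.048² = 3.8416 × 0.2500 / 0.002304 ≈ 416.84.
Rounding up gives n = 417.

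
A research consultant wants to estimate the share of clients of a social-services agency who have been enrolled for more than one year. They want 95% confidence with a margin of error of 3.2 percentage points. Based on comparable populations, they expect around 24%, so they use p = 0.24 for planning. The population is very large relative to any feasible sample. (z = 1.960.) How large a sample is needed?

685

With p = 0.24, p(1−p) = 0.1824.
n = z²·p(1−p)/E² = 1.960² × 0.1824 / 0.032² = 3.8416 × 0.1824 / 0.001024 ≈ 684.28.
Rounding up gives n = 685.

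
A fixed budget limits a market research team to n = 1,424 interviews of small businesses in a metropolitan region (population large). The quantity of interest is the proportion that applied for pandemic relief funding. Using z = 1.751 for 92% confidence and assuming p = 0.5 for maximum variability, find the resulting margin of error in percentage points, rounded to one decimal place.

2.3

SE(p̂) = √[p(1−p)/n] = √[0.2500/1424] = 0.01325.
E = z × SE = 1.751 × 0.01325 = 0.02320, or 2.3 percentage points.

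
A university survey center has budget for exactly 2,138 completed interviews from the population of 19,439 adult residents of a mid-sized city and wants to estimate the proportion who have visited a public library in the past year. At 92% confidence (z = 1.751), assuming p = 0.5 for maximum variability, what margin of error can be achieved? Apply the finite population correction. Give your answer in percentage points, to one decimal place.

Finite-population factor: (N−n)/(N−1) = (19439−2138)/(19439−1) = 0.8901.
SE(p̂) = √[p(1−p)/n · (N−n)/(N−1)] = √[0.2500/2138 × 0.8901] = 0.01020.
E = z × SE = 1.751 × 0.01020 = 0.01786 ≈ 1.8 percentage points.

1.8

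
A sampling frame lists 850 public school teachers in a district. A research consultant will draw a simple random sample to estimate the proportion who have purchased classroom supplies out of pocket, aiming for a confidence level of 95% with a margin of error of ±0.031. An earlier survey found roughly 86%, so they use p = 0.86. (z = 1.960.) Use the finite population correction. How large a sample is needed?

Unadjusted: n₀ = 1.960² × 0.86 × 0.14 / 0.031² ≈ 481.30, so n₀ = 482.
Finite population correction with N = 850: n = n₀ / (1 + (n₀−1)/N) = 482 / (1 + 481/850) = 482 / 1.5659 ≈ 307.81.
Rounding up, n = 308.

308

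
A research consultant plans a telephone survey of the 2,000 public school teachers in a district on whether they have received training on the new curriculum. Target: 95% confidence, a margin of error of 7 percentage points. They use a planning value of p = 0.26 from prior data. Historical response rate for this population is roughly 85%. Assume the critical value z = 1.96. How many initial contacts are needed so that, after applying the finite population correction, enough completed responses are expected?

Completed interviews needed (unadjusted): n₀ = 1.96² × 0.1924 / 0.070² ≈ 150.84 → 151.
FPC for N = 2,000: n = 151 / (1 + 150/2000) = 151 / 1.0750 ≈ 140.47 → 141.
At an 85% response rate, contacts needed = 141 / 0.85 ≈ 165.88 → 166.

166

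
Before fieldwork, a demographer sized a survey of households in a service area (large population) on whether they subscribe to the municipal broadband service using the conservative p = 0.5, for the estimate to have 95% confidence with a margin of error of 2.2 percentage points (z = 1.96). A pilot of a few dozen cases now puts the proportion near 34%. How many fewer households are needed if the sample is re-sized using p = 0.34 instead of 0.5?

Conservative (p = 0.5): n = 1.96² × 0.25 / 0.022² ≈ 1984.30 → 1985.
Using p = 0.34: p(1−p) = 0.2244, so n = 1.96² × 0.2244 / 0.022² ≈ 1781.11 → 1782.
Reduction: 1985 − 1782 = 203.

203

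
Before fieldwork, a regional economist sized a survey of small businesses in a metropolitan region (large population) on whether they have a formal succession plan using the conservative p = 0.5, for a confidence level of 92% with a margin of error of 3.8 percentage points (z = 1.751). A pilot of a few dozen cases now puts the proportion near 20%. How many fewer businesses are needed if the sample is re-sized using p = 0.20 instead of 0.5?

191

Conservative (p = 0.5): n = 1.751² × 0.25 / 0.038² ≈ 530.82 → 531.
Using p = 0.20: p(1−p) = 0.1600, so n = 1.751² × 0.1600 / 0.038² ≈ 339.72 → 340.
Reduction: 531 − 340 = 191.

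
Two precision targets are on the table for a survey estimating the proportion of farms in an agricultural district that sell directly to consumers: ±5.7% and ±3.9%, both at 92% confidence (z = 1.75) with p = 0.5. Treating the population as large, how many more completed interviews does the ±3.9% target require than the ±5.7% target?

268

At ±5.7%: n = 1.75² × 0.2500 / 0.057² ≈ 235.65 → 236.
At ±3.9%: n = 1.75² × 0.2500 / 0.039² ≈ 503.37 → 504.
Additional respondents: 504 − 236 = 268.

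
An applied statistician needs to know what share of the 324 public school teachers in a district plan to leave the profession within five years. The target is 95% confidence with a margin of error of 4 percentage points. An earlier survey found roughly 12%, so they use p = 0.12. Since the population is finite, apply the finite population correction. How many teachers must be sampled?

For 95% confidence, z = 1.960.
Unadjusted: n₀ = 1.960² × 0.12 × 0.88 / 0.040² ≈ 253.55, so n₀ = 254.
Finite population correction with N = 324: n = n₀ / (1 + (n₀−1)/N) = 254 / (1 + 253/324) = 254 / 1.7809 ≈ 142.63.
Rounding up, n = 143.

143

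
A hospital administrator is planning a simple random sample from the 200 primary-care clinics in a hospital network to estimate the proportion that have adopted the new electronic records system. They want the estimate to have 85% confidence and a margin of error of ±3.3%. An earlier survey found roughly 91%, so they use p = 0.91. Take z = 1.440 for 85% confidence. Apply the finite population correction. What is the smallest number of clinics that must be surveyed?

88

Unadjusted: n₀ = 1.440² × 0.91 × 0.09 / 0.033² ≈ 155.95, so n₀ = 156.
Finite population correction with N = 200: n = n₀ / (1 + (n₀−1)/N) = 156 / (1 + 155/200) = 156 / 1.7750 ≈ 87.89.
Rounding up, n = 88.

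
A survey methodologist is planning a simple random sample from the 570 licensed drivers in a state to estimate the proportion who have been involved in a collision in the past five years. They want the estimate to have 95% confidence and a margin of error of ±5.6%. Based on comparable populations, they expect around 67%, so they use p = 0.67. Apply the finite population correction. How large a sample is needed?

For 95% confidence, z = 1.96.
Unadjusted: n₀ = 1.96² × 0.67 × 0.33 / 0.056² ≈ 270.85, so n₀ = 271.
Finite population correction with N = 570: n = n₀ / (1 + (n₀−1)/N) = 271 / (1 + 270/570) = 271 / 1.4737 ≈ 183.89.
Rounding up, n = 184.

184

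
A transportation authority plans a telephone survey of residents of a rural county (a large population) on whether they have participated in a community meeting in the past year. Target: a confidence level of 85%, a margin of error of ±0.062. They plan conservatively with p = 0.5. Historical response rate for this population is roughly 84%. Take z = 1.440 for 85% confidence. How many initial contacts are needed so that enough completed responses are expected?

Completed interviews needed: n₀ = 1.440² × 0.2500 / 0.062² ≈ 134.86 → 135.
At an 84% response rate, contacts needed = 135 / 0.84 ≈ 160.71 → 161.

161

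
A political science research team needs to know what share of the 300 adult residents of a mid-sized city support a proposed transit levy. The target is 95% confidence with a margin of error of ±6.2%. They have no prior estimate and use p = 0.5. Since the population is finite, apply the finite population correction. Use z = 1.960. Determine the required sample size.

137

Unadjusted: n₀ = 1.960² × 0.50 × 0.50 / 0.062² ≈ 249.84, so n₀ = 250.
Finite population correction with N = 300: n = n₀ / (1 + (n₀−1)/N) = 250 / (1 + 249/300) = 250 / 1.8300 ≈ 136.61.
Rounding up, n = 137.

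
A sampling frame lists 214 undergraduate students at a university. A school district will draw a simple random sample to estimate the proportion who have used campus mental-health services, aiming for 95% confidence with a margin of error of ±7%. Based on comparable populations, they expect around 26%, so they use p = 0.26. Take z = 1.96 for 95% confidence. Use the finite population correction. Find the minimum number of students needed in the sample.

Unadjusted: n₀ = 1.96² × 0.26 × 0.74 / 0.070² ≈ 150.84, so n₀ = 151.
Finite population correction with N = 214: n = n₀ / (1 + (n₀−1)/N) = 151 / (1 + 150/214) = 151 / 1.7009 ≈ 88.77.
Rounding up, n = 89.

89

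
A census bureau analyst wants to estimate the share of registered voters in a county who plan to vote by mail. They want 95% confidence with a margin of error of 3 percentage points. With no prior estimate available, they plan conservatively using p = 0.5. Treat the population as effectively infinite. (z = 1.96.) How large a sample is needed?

1068

With p = 0.5, p(1−p) = 0.25.
n = z²·p(1−p)/E² = 1.96² × 0.2500 / 0.030² = 3.8416 × 0.2500 / 0.000900 ≈ 1067.11.
Rounding up gives n = 1068.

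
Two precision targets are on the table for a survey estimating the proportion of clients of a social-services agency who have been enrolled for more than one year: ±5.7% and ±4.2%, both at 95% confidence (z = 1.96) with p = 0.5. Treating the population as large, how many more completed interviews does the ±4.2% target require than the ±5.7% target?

At ±5.7%: n = 1.96² × 0.2500 / 0.057² ≈ 295.60 → 296.
At ±4.2%: n = 1.96² × 0.2500 / 0.042² ≈ 544.44 → 545.
Additional respondents: 545 − 296 = 249.

249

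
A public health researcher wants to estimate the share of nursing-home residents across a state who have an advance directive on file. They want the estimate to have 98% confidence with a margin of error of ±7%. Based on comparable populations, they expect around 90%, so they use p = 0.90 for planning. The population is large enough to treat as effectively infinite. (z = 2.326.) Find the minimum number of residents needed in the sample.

100

With p = 0.90, p(1−p) = 0.0900.
n = z²·p(1−p)/E² = 2.326² × 0.0900 / 0.070² = 5.4103 × 0.0900 / 0.004900 ≈ 99.37.
Rounding up gives n = 100.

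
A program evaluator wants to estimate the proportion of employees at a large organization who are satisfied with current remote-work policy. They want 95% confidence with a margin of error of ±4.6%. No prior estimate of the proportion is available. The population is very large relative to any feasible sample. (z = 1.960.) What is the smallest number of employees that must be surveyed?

454

With no prior estimate, use p = 0.5, giving p(1−p) = 0.25.
n = z²·p(1−p)/E² = 1.960² × 0.2500 / 0.046² = 3.8416 × 0.2500 / 0.002116 ≈ 453.88.
Rounding up gives n = 454.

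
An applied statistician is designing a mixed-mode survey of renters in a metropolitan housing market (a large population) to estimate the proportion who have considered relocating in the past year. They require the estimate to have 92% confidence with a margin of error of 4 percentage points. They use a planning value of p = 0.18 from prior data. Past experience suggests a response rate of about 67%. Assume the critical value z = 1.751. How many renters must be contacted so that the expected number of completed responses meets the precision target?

Completed interviews needed: n₀ = 1.751² × 0.1476 / 0.040² ≈ 282.84 → 283.
At a 67% response rate, contacts needed = 283 / 0.67 ≈ 422.39 → 423.

423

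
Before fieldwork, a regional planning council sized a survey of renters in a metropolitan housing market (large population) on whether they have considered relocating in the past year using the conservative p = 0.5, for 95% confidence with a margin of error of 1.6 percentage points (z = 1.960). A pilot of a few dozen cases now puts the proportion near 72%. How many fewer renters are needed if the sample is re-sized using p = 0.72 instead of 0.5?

Conservative (p = 0.5): n = 1.960² × 0.25 / 0.016² ≈ 3751.56 → 3752.
Using p = 0.72: p(1−p) = 0.2016, so n = 1.960² × 0.2016 / 0.016² ≈ 3025.26 → 3026.
Reduction: 3752 − 3026 = 726.

726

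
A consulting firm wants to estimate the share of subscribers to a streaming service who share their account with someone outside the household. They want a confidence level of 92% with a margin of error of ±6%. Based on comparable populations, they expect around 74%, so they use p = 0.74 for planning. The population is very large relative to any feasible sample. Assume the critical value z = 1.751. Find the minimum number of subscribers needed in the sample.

With p = 0.74, p(1−p) = 0.1924.
n = z²·p(1−p)/E² = 1.751² × 0.1924 / 0.060² = 3.0660 × 0.1924 / 0.003600 ≈ 163.86.
Rounding up gives n = 164.

164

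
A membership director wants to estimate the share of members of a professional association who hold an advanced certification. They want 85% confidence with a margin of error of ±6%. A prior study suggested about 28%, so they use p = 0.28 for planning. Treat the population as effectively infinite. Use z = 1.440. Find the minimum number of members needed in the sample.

With p = 0.28, p(1−p) = 0.2016.
n = z²·p(1−p)/E² = 1.440² × 0.2016 / 0.060² = 2.0736 × 0.2016 / 0.003600 ≈ 116.12.
Rounding up gives n = 117.

117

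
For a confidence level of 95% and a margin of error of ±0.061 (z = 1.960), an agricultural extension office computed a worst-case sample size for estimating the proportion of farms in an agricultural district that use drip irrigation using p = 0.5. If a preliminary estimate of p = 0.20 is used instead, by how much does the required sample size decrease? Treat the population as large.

93

Conservative (p = 0.5): n = 1.960² × 0.25 / 0.061² ≈ 258.10 → 259.
Using p = 0.20: p(1−p) = 0.1600, so n = 1.960² × 0.1600 / 0.061² ≈ 165.19 → 166.
Reduction: 259 − 166 = 93.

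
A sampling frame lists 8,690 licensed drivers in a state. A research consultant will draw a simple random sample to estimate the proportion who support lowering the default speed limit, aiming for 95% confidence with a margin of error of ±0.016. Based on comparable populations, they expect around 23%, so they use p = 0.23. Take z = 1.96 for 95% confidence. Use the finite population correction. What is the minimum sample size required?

2036

Unadjusted: n₀ = 1.96² × 0.23 × 0.77 / 0.016² ≈ 2657.61, so n₀ = 2658.
Finite population correction with N = 8,690: n = n₀ / (1 + (n₀−1)/N) = 2658 / (1 + 2657/8690) = 2658 / 1.3058 ≈ 2035.61.
Rounding up, n = 2036.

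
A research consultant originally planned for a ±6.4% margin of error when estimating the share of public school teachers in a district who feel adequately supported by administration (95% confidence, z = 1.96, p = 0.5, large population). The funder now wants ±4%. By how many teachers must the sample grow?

366

At ±6.4%: n = 1.96² × 0.2500 / 0.064² ≈ 234.47 → 235.
At ±4%: n = 1.96² × 0.2500 / 0.040² ≈ 600.25 → 601.
Additional respondents: 601 − 235 = 366.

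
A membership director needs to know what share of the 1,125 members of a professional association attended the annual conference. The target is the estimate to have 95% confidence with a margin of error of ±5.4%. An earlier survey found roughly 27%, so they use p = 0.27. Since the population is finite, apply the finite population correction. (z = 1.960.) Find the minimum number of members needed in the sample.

Unadjusted: n₀ = 1.960² × 0.27 × 0.73 / 0.054² ≈ 259.66, so n₀ = 260.
Finite population correction with N = 1,125: n = n₀ / (1 + (n₀−1)/N) = 260 / (1 + 259/1125) = 260 / 1.2302 ≈ 211.34.
Rounding up, n = 212.

212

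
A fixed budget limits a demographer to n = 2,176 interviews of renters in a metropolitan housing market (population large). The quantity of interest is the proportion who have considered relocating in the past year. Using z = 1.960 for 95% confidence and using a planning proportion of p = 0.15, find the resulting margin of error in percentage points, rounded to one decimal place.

SE(p̂) = √[p(1−p)/n] = √[0.1275/2176] = 0.00765.
E = z × SE = 1.960 × 0.00765 = 0.01500, or 1.5 percentage points.

1.5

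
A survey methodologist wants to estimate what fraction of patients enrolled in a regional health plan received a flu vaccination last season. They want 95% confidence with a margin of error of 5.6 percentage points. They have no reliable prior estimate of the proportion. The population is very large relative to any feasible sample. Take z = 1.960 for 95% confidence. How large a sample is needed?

With no prior estimate, use p = 0.5, giving p(1−p) = 0.25.
n = z²·p(1−p)/E² = 1.960² × 0.2500 / 0.056² = 3.8416 × 0.2500 / 0.003136 ≈ 306.25.
Rounding up gives n = 307.

307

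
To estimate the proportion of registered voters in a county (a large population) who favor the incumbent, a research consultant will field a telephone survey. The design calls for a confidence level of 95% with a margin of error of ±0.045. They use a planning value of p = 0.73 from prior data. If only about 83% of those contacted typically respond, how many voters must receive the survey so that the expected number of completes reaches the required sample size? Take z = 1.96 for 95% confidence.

451

Completed interviews needed: n₀ = 1.96² × 0.1971 / 0.045² ≈ 373.92 → 374.
At an 83% response rate, contacts needed = 374 / 0.83 ≈ 450.60 → 451.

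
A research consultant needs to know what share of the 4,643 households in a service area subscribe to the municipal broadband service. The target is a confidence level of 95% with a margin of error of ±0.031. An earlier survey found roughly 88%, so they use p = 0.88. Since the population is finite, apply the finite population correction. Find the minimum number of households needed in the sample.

388

For 95% confidence, z = 1.960.
Unadjusted: n₀ = 1.960² × 0.88 × 0.12 / 0.031² ≈ 422.14, so n₀ = 423.
Finite population correction with N = 4,643: n = n₀ / (1 + (n₀−1)/N) = 423 / (1 + 422/4643) = 423 / 1.0909 ≈ 387.76.
Rounding up, n = 388.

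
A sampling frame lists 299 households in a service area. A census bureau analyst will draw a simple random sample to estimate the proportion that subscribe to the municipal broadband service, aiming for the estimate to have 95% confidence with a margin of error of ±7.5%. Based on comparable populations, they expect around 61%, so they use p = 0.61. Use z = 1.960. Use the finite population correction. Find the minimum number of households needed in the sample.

106

Unadjusted: n₀ = 1.960² × 0.61 × 0.39 / 0.075² ≈ 162.47, so n₀ = 163.
Finite population correction with N = 299: n = n₀ / (1 + (n₀−1)/N) = 163 / (1 + 162/299) = 163 / 1.5418 ≈ 105.72.
Rounding up, n = 106.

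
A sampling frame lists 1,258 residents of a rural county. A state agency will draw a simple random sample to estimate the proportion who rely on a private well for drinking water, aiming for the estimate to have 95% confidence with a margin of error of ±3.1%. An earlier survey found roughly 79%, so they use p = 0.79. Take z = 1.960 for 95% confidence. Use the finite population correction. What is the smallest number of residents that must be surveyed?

435

Unadjusted: n₀ = 1.960² × 0.79 × 0.21 / 0.031² ≈ 663.19, so n₀ = 664.
Finite population correction with N = 1,258: n = n₀ / (1 + (n₀−1)/N) = 664 / (1 + 663/1258) = 664 / 1.5270 ≈ 434.83.
Rounding up, n = 435.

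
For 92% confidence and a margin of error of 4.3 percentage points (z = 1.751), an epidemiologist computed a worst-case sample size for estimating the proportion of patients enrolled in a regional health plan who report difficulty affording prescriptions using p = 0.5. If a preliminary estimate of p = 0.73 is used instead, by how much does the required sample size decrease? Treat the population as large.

Conservative (p = 0.5): n = 1.751² × 0.25 / 0.043² ≈ 414.55 → 415.
Using p = 0.73: p(1−p) = 0.1971, so n = 1.751² × 0.1971 / 0.043² ≈ 326.83 → 327.
Reduction: 415 − 327 = 88.

88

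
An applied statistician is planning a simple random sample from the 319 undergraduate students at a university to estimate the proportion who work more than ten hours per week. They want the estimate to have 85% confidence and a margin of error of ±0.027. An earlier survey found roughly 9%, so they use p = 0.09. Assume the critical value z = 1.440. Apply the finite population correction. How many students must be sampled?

135

Unadjusted: n₀ = 1.440² × 0.09 × 0.91 / 0.027² ≈ 232.96, so n₀ = 233.
Finite population correction with N = 319: n = n₀ / (1 + (n₀−1)/N) = 233 / (1 + 232/319) = 233 / 1.7273 ≈ 134.89.
Rounding up, n = 135.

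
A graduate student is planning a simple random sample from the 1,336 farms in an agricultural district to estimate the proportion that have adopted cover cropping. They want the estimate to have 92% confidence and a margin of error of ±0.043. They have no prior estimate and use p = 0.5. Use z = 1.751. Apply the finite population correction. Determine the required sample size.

317

Unadjusted: n₀ = 1.751² × 0.50 × 0.50 / 0.043² ≈ 414.55, so n₀ = 415.
Finite population correction with N = 1,336: n = n₀ / (1 + (n₀−1)/N) = 415 / (1 + 414/1336) = 415 / 1.3099 ≈ 316.82.
Rounding up, n = 317.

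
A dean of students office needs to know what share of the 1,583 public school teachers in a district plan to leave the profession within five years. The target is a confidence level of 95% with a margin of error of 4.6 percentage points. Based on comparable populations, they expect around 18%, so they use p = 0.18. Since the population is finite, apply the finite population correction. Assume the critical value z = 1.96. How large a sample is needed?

Unadjusted: n₀ = 1.96² × 0.18 × 0.82 / 0.046² ≈ 267.97, so n₀ = 268.
Finite population correction with N = 1,583: n = n₀ / (1 + (n₀−1)/N) = 268 / (1 + 267/1583) = 268 / 1.1687 ≈ 229.32.
Rounding up, n = 230.

230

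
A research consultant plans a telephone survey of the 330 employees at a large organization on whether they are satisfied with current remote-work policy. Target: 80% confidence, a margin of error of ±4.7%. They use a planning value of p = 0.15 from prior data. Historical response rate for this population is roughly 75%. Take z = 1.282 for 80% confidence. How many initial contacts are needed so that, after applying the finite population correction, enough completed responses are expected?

99

Completed interviews needed (unadjusted): n₀ = 1.282² × 0.1275 / 0.047² ≈ 94.86 → 95.
FPC for N = 330: n = 95 / (1 + 94/330) = 95 / 1.2848 ≈ 73.94 → 74.
At a 75% response rate, contacts needed = 74 / 0.75 ≈ 98.67 → 99.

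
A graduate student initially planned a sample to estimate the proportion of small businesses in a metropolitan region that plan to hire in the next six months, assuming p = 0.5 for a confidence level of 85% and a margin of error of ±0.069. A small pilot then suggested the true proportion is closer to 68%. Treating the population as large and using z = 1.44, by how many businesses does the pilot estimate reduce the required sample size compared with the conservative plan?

Conservative (p = 0.5): n = 1.44² × 0.25 / 0.069² ≈ 108.88 → 109.
Using p = 0.68: p(1−p) = 0.2176, so n = 1.44² × 0.2176 / 0.069² ≈ 94.77 → 95.
Reduction: 109 − 95 = 14.

14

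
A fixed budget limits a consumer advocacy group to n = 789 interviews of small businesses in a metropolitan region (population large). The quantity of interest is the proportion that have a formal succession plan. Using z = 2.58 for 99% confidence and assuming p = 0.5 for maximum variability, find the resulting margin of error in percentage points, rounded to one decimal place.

4.6

SE(p̂) = √[p(1−p)/n] = √[0.2500/789] = 0.01780.
E = z × SE = 2.58 × 0.01780 = 0.04593, or 4.6 percentage points.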